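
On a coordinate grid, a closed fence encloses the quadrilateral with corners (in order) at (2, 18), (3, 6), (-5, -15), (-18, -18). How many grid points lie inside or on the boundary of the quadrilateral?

267

By the shoelace formula, twice the signed area is |(2·6 − 3·18) + (3·(-15) − (-5)·6) + ((-5)·(-18) − (-18)·(-15)) + ((-18)·18 − 2·(-18))| = 525, so the area is 262.5.
Along each edge there are gcd(|Δx|,|Δy|)+1 lattice points, so counting each shared vertex once the boundary has gcd(1,12) + gcd(8,21) + gcd(13,3) + gcd(20,36) = 1+1+1+4 = 7.
Pick's theorem gives I = A − B/2 + 1 = 262.5 − 7/2 + 1 = 260, so the closed region contains I + B = 260 + 7 = 267 lattice points.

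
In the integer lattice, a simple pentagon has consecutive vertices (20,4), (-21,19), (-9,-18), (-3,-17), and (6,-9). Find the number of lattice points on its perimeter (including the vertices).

5

Along each edge there are gcd(|Δx|,|Δy|)+1 lattice points, so counting each shared vertex once the boundary has gcd(41,15) + gcd(12,37) + gcd(6,1) + gcd(9,8) + gcd(14,13) = 1+1+1+1+1 = 5.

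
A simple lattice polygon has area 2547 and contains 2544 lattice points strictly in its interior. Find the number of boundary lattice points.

Pick's theorem gives A = I + B/2 − 1, so B = 2(A − I + 1) = 2(2547 − 2544 + 1) = 8.

8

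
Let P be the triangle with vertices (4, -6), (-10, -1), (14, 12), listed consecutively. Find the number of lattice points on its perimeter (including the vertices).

The number of boundary lattice points is Σ gcd(|Δx|,|Δy|) = gcd(14,5) + gcd(24,13) + gcd(10,18) = 1+1+2 = 4.

4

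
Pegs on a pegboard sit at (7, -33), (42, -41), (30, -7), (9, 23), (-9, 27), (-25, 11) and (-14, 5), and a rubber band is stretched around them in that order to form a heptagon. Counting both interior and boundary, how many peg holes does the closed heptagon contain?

The shoelace formula gives twice the area as |[7·(-41) − 42·(-33)] + [42·(-7) − 30·(-41)] + [30·23 − 9·(-7)] + [9·27 − (-9)·23] + [(-9)·11 − (-25)·27] + [(-25)·5 − (-14)·11] + [(-14)·(-33) − 7·5]| = 4270, so the area is 2135.
The number of boundary lattice points is Σ gcd(|Δx|,|Δy|) = gcd(35,8) + gcd(12,34) + gcd(21,30) + gcd(18,4) + gcd(16,16) + gcd(11,6) + gcd(21,38) = 1+2+3+2+16+1+1 = 26.
Pick's theorem gives I = A − B/2 + 1 = 2135 − 26/2 + 1 = 2123, so the closed region contains I + B = 2123 + 26 = 2149 lattice points.

2149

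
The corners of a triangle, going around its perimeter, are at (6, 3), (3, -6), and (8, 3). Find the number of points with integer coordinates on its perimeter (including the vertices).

Summing gcd(|Δx|,|Δy|) over the edges gives the boundary count: gcd(3,9) + gcd(5,9) + gcd(2,0) = 3+1+2 = 6.

6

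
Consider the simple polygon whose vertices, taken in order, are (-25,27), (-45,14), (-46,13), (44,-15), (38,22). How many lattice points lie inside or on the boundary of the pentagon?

Using the shoelace formula, 2A = |[(-25)·14 − (-45)·27] + [(-45)·13 − (-46)·14] + [(-46)·(-15) − 44·13] + [44·22 − 38·(-15)] + [38·27 − (-25)·22]| = 4156, so the area is 2078.
Along each edge there are gcd(|Δx|,|Δy|)+1 lattice points, so counting each shared vertex once the boundary has gcd(20,13) + gcd(1,1) + gcd(90,28) + gcd(6,37) + gcd(63,5) = 1+1+2+1+1 = 6.
Pick's theorem gives I = A − B/2 + 1 = 2078 − 6/2 + 1 = 2076, so the closed region contains I + B = 2076 + 6 = 2082 lattice points.

2082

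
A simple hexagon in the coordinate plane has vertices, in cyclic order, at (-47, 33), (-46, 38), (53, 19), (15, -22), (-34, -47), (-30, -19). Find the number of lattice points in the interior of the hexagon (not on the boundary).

4350

Using the shoelace formula, 2A = |[(-47)·38 − (-46)·33] + [(-46)·19 − 53·38] + [53·(-22) − 15·19] + [15·(-47) − (-34)·(-22)] + [(-34)·(-19) − (-30)·(-47)] + [(-30)·33 − (-47)·(-19)]| = 8707, so the area is 4353.5.
Summing gcd(|Δx|,|Δy|) over the edges gives the boundary count: gcd(1,5) + gcd(99,19) + gcd(38,41) + gcd(49,25) + gcd(4,28) + gcd(17,52) = 1+1+1+1+4+1 = 9.
By Pick's theorem A = I + B/2 − 1, so I = 4353.5 − 9/2 + 1 = 4350.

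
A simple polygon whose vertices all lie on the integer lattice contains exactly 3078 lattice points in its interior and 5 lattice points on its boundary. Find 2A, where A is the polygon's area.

6159

Pick's theorem states A = I + B/2 − 1, so A = 3078 + 5/2 − 1 = 6159/2.
Hence 2A = 6159.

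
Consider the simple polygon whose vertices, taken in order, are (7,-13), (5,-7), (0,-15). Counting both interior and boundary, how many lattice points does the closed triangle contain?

26

Using the shoelace formula, 2A = |(7·(-7) − 5·(-13)) + (5·(-15) − 0·(-7)) + (0·(-13) − 7·(-15))| = 46, so the area is 23.
The number of boundary lattice points is Σ gcd(|Δx|,|Δy|) = gcd(2,6) + gcd(5,8) + gcd(7,2) = 2+1+1 = 4.
Pick's theorem gives I = A − B/2 + 1 = 23 − 4/2 + 1 = 22, so the closed region contains I + B = 22 + 4 = 26 lattice points.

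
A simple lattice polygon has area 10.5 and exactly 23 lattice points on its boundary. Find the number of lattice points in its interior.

Pick's theorem A = I + B/2 − 1 rearranges to I = A − B/2 + 1 = 10.5 − 23/2 + 1 = 0.

0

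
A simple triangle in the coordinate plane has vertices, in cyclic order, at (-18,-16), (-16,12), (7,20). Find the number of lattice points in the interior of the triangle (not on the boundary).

Using the shoelace formula, 2A = |[(-18)·12 − (-16)·(-16)] + [(-16)·20 − 7·12] + [7·(-16) − (-18)·20]| = 628, so the area is 314.
Summing gcd(|Δx|,|Δy|) over the edges gives the boundary count: gcd(2,28) + gcd(23,8) + gcd(25,36) = 2+1+1 = 4.
By Pick's theorem A = I + B/2 − 1, so I = 314 − 4/2 + 1 = 313.

313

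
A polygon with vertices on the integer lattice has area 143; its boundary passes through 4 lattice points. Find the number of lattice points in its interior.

Pick's theorem A = I + B/2 − 1 rearranges to I = A − B/2 + 1 = 143 − 4/2 + 1 = 142.

142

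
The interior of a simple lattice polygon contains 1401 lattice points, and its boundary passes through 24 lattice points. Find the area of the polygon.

1412

Pick's theorem states A = I + B/2 − 1, so A = 1401 + 24/2 − 1 = 1412.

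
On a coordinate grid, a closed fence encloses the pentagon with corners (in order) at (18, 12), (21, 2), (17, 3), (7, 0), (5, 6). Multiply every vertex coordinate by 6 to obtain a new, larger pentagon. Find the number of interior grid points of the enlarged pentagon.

3835

The shoelace formula gives twice the area as |[18·2 − 21·12] + [21·3 − 17·2] + [17·0 − 7·3] + [7·6 − 5·0] + [5·12 − 18·6]| = 214, so the area is 107.
The number of boundary lattice points is Σ gcd(|Δx|,|Δy|) = gcd(3,10) + gcd(4,1) + gcd(10,3) + gcd(2,6) + gcd(13,6) = 1+1+1+2+1 = 6.
Scaling by 6 multiplies the area by 6² = 36 (so the new area is 3852) and multiplies the boundary lattice-point count by 6, giving 36.
By Pick's theorem, the interior count of the dilated polygon is 3852 − 36/2 + 1 = 3835.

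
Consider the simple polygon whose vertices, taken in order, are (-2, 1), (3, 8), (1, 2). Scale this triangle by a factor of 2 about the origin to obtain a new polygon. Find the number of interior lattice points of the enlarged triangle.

29

The shoelace formula gives twice the area as |((-2)·8 − 3·1) + (3·2 − 1·8) + (1·1 − (-2)·2)| = 16, so the area is 8.
The number of boundary lattice points is Σ gcd(|Δx|,|Δy|) = gcd(5,7) + gcd(2,6) + gcd(3,1) = 1+2+1 = 4.
Scaling by 2 multiplies the area by 2² = 4 (so the new area is 32) and multiplies the boundary lattice-point count by 2, giving 8.
By Pick's theorem, the interior count of the dilated polygon is 32 − 8/2 + 1 = 29.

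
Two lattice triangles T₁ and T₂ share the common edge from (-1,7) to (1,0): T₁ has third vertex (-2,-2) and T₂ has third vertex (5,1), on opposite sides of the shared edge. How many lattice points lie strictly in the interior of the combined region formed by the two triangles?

The union is the simple quadrilateral with vertices (-1,7), (-2,-2), (1,0), (5,1) in order.
By the shoelace formula, twice the signed area is |[(-1)·(-2) − (-2)·7] + [(-2)·0 − 1·(-2)] + [1·1 − 5·0] + [5·7 − (-1)·1]| = 55, so the area is 27.5.
The number of boundary lattice points is Σ gcd(|Δx|,|Δy|) = gcd(1,9) + gcd(3,2) + gcd(4,1) + gcd(6,6) = 1+1+1+6 = 9.
By Pick's theorem I = A − B/2 + 1 = 27.5 − 9/2 + 1 = 24.

24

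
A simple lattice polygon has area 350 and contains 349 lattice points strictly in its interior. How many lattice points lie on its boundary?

4

Pick's theorem gives A = I + B/2 − 1, so B = 2(A − I + 1) = 2(350 − 349 + 1) = 4.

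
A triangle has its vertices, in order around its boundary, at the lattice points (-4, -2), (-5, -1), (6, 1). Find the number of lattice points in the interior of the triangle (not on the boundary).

6

The shoelace formula gives twice the area as |((-4)·(-1) − (-5)·(-2)) + ((-5)·1 − 6·(-1)) + (6·(-2) − (-4)·1)| = 13, so the area is 6.5.
Summing gcd(|Δx|,|Δy|) over the edges gives the boundary count: gcd(1,1) + gcd(11,2) + gcd(10,3) = 1+1+1 = 3.
By Pick's theorem A = I + B/2 − 1, so I = 6.5 − 3/2 + 1 = 6.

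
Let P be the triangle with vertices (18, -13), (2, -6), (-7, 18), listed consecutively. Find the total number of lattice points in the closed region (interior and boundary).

By the shoelace formula, twice the signed area is |[18·(-6) − 2·(-13)] + [2·18 − (-7)·(-6)] + [(-7)·(-13) − 18·18]| = 321, so the area is 321/2.
The number of boundary lattice points is Σ gcd(|Δx|,|Δy|) = gcd(16,7) + gcd(9,24) + gcd(25,31) = 1+3+1 = 5.
Pick's theorem gives I = A − B/2 + 1 = 321/2 − 5/2 + 1 = 159, so the closed region contains I + B = 159 + 5 = 164 lattice points.

164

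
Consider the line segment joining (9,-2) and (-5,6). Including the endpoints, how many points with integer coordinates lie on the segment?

The number of lattice points on a segment between lattice points is gcd(|Δx|,|Δy|) + 1 = gcd(14,8) + 1 = 2 + 1 = 3.

3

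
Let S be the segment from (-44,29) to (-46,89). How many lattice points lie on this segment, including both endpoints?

3

The number of lattice points on a segment between lattice points is gcd(|Δx|,|Δy|) + 1 = gcd(2,60) + 1 = 2 + 1 = 3.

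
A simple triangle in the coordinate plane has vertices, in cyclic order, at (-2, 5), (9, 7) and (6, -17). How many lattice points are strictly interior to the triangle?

127

By the shoelace formula, twice the signed area is |[(-2)·7 − 9·5] + [9·(-17) − 6·7] + [6·5 − (-2)·(-17)]| = 258, so the area is 129.
The number of boundary lattice points is Σ gcd(|Δx|,|Δy|) = gcd(11,2) + gcd(3,24) + gcd(8,22) = 1+3+2 = 6.
Pick's theorem gives I = A − B/2 + 1 = 129 − 6/2 + 1 = 127.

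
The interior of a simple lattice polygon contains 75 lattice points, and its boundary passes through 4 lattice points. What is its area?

Pick's theorem states A = I + B/2 − 1, so A = 75 + 4/2 − 1 = 76.

76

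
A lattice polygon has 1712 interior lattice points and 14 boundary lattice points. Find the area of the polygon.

1718

Pick's theorem states A = I + B/2 − 1, so A = 1712 + 14/2 − 1 = 1718.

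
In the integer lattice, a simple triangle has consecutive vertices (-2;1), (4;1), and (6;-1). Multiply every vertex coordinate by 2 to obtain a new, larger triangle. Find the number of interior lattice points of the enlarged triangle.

By the shoelace formula, twice the signed area is |[(-2)·1 − 4·1] + [4·(-1) − 6·1] + [6·1 − (-2)·(-1)]| = 12, so the area is 6.
Along each edge there are gcd(|Δx|,|Δy|)+1 lattice points, so counting each shared vertex once the boundary has gcd(6,0) + gcd(2,2) + gcd(8,2) = 6+2+2 = 10.
Scaling by 2 multiplies the area by 2² = 4 (so the new area is 24) and multiplies the boundary lattice-point count by 2, giving 20.
By Pick's theorem, the interior count of the dilated polygon is 24 − 20/2 + 1 = 15.

15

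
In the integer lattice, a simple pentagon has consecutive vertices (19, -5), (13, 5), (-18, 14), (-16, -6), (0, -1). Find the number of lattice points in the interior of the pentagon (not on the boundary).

397

The shoelace formula gives twice the area as |(19·5 − 13·(-5)) + (13·14 − (-18)·5) + ((-18)·(-6) − (-16)·14) + ((-16)·(-1) − 0·(-6)) + (0·(-5) − 19·(-1))| = 799, so the area is 799/2.
Summing gcd(|Δx|,|Δy|) over the edges gives the boundary count: gcd(6,10) + gcd(31,9) + gcd(2,20) + gcd(16,5) + gcd(19,4) = 2+1+2+1+1 = 7.
By Pick's theorem A = I + B/2 − 1, so I = 799/2 − 7/2 + 1 = 397.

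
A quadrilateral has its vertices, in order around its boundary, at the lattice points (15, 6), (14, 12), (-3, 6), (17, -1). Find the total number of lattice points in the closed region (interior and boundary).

120

Using the shoelace formula, 2A = |(15·12 − 14·6) + (14·6 − (-3)·12) + ((-3)·(-1) − 17·6) + (17·6 − 15·(-1))| = 234, so the area is 117.
Along each edge there are gcd(|Δx|,|Δy|)+1 lattice points, so counting each shared vertex once the boundary has gcd(1,6) + gcd(17,6) + gcd(20,7) + gcd(2,7) = 1+1+1+1 = 4.
Pick's theorem gives I = A − B/2 + 1 = 117 − 4/2 + 1 = 116, so the closed region contains I + B = 116 + 4 = 120 lattice points.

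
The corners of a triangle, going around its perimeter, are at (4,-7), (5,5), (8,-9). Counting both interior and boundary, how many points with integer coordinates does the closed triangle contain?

28

Using the shoelace formula, 2A = |(4·5 − 5·(-7)) + (5·(-9) − 8·5) + (8·(-7) − 4·(-9))| = 50, so the area is 25.
Along each edge there are gcd(|Δx|,|Δy|)+1 lattice points, so counting each shared vertex once the boundary has gcd(1,12) + gcd(3,14) + gcd(4,2) = 1+1+2 = 4.
Pick's theorem gives I = A − B/2 + 1 = 25 − 4/2 + 1 = 24, so the closed region contains I + B = 24 + 4 = 28 lattice points.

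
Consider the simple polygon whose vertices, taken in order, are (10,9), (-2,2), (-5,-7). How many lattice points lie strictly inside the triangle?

42

Using the shoelace formula, 2A = |[10·2 − (-2)·9] + [(-2)·(-7) − (-5)·2] + [(-5)·9 − 10·(-7)]| = 87, so the area is 87/2.
The number of boundary lattice points is Σ gcd(|Δx|,|Δy|) = gcd(12,7) + gcd(3,9) + gcd(15,16) = 1+3+1 = 5.
By Pick's theorem A = I + B/2 − 1, so I = 87/2 − 5/2 + 1 = 42.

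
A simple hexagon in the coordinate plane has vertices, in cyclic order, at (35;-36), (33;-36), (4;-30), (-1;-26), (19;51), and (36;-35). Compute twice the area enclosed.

The shoelace formula gives twice the area as |[35·(-36) − 33·(-36)] + [33·(-30) − 4·(-36)] + [4·(-26) − (-1)·(-30)] + [(-1)·51 − 19·(-26)] + [19·(-35) − 36·51] + [36·(-36) − 35·(-35)]| = 3181, so the area is 1590.5.

3181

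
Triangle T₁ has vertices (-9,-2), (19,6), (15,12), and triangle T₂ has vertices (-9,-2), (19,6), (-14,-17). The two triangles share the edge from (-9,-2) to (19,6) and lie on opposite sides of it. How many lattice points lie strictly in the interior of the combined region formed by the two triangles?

The union is the simple quadrilateral with vertices (-9,-2), (15,12), (19,6), (-14,-17) in order.
The shoelace formula gives twice the area as |((-9)·12 − 15·(-2)) + (15·6 − 19·12) + (19·(-17) − (-14)·6) + ((-14)·(-2) − (-9)·(-17))| = 580, so the area is 290.
Along each edge there are gcd(|Δx|,|Δy|)+1 lattice points, so counting each shared vertex once the boundary has gcd(24,14) + gcd(4,6) + gcd(33,23) + gcd(5,15) = 2+2+1+5 = 10.
By Pick's theorem I = A − B/2 + 1 = 290 − 10/2 + 1 = 286.

286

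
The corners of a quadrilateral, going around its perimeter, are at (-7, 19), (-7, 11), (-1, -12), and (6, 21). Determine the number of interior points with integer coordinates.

227

By the shoelace formula, twice the signed area is |((-7)·11 − (-7)·19) + ((-7)·(-12) − (-1)·11) + ((-1)·21 − 6·(-12)) + (6·19 − (-7)·21)| = 463, so the area is 463/2.
The number of boundary lattice points is Σ gcd(|Δx|,|Δy|) = gcd(0,8) + gcd(6,23) + gcd(7,33) + gcd(13,2) = 8+1+1+1 = 11.
Pick's theorem gives I = A − B/2 + 1 = 463/2 − 11/2 + 1 = 227.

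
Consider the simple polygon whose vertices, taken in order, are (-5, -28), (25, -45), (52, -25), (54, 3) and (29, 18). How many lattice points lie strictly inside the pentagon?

2150

The shoelace formula gives twice the area as |[(-5)·(-45) − 25·(-28)] + [25·(-25) − 52·(-45)] + [52·3 − 54·(-25)] + [54·18 − 29·3] + [29·(-28) − (-5)·18]| = 4309, so the area is 4309/2.
Summing gcd(|Δx|,|Δy|) over the edges gives the boundary count: gcd(30,17) + gcd(27,20) + gcd(2,28) + gcd(25,15) + gcd(34,46) = 1+1+2+5+2 = 11.
Pick's theorem gives I = A − B/2 + 1 = 4309/2 − 11/2 + 1 = 2150.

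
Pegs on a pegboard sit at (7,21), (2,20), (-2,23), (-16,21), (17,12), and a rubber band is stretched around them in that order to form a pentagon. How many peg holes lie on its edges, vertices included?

8

Summing gcd(|Δx|,|Δy|) over the edges gives the boundary count: gcd(5,1) + gcd(4,3) + gcd(14,2) + gcd(33,9) + gcd(10,9) = 1+1+2+3+1 = 8.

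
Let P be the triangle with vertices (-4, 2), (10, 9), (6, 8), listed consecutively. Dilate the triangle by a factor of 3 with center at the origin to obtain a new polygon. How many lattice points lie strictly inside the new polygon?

49

Using the shoelace formula, 2A = |[(-4)·9 − 10·2] + [10·8 − 6·9] + [6·2 − (-4)·8]| = 14, so the area is 7.
Summing gcd(|Δx|,|Δy|) over the edges gives the boundary count: gcd(14,7) + gcd(4,1) + gcd(10,6) = 7+1+2 = 10.
Scaling by 3 multiplies the area by 3² = 9 (so the new area is 63) and multiplies the boundary lattice-point count by 3, giving 30.
By Pick's theorem, the interior count of the dilated polygon is 63 − 30/2 + 1 = 49.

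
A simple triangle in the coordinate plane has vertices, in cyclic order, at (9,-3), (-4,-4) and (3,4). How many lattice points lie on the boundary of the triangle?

3

The number of boundary lattice points is Σ gcd(|Δx|,|Δy|) = gcd(13,1) + gcd(7,8) + gcd(6,7) = 1+1+1 = 3.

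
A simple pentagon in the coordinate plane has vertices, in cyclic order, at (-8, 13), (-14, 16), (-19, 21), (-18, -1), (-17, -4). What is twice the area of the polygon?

The shoelace formula gives twice the area as |[(-8)·16 − (-14)·13] + [(-14)·21 − (-19)·16] + [(-19)·(-1) − (-18)·21] + [(-18)·(-4) − (-17)·(-1)] + [(-17)·13 − (-8)·(-4)]| = 263, so the area is 131.5.

263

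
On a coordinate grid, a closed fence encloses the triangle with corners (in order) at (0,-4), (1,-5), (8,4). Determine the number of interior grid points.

4

By the shoelace formula, twice the signed area is |(0·(-5) − 1·(-4)) + (1·4 − 8·(-5)) + (8·(-4) − 0·4)| = 16, so the area is 8.
Along each edge there are gcd(|Δx|,|Δy|)+1 lattice points, so counting each shared vertex once the boundary has gcd(1,1) + gcd(7,9) + gcd(8,8) = 1+1+8 = 10.
By Pick's theorem A = I + B/2 − 1, so I = 8 − 10/2 + 1 = 4.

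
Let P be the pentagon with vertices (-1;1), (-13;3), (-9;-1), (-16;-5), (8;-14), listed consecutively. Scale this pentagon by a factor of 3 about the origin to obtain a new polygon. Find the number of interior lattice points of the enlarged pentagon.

The shoelace formula gives twice the area as |((-1)·3 − (-13)·1) + ((-13)·(-1) − (-9)·3) + ((-9)·(-5) − (-16)·(-1)) + ((-16)·(-14) − 8·(-5)) + (8·1 − (-1)·(-14))| = 337, so the area is 337/2.
The number of boundary lattice points is Σ gcd(|Δx|,|Δy|) = gcd(12,2) + gcd(4,4) + gcd(7,4) + gcd(24,9) + gcd(9,15) = 2+4+1+3+3 = 13.
Scaling by 3 multiplies the area by 3² = 9 (so the new area is 1516.5) and multiplies the boundary lattice-point count by 3, giving 39.
By Pick's theorem, the interior count of the dilated polygon is 1516.5 − 39/2 + 1 = 1498.

1498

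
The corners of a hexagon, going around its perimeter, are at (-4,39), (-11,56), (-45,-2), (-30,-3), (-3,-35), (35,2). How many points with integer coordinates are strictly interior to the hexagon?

The shoelace formula gives twice the area as |((-4)·56 − (-11)·39) + ((-11)·(-2) − (-45)·56) + ((-45)·(-3) − (-30)·(-2)) + ((-30)·(-35) − (-3)·(-3)) + ((-3)·2 − 35·(-35)) + (35·39 − (-4)·2)| = 6455, so the area is 6455/2.
The number of boundary lattice points is Σ gcd(|Δx|,|Δy|) = gcd(7,17) + gcd(34,58) + gcd(15,1) + gcd(27,32) + gcd(38,37) + gcd(39,37) = 1+2+1+1+1+1 = 7.
Pick's theorem gives I = A − B/2 + 1 = 6455/2 − 7/2 + 1 = 3225.

3225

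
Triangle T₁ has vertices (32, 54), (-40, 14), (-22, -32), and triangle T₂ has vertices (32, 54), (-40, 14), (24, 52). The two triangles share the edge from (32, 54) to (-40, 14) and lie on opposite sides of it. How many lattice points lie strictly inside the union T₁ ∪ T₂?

2101

The union is the simple quadrilateral with vertices (32, 54), (-22, -32), (-40, 14), (24, 52) in order.
Using the shoelace formula, 2A = |[32·(-32) − (-22)·54] + [(-22)·14 − (-40)·(-32)] + [(-40)·52 − 24·14] + [24·54 − 32·52]| = 4208, so the area is 2104.
Summing gcd(|Δx|,|Δy|) over the edges gives the boundary count: gcd(54,86) + gcd(18,46) + gcd(64,38) + gcd(8,2) = 2+2+2+2 = 8.
By Pick's theorem I = A − B/2 + 1 = 2104 − 8/2 + 1 = 2101.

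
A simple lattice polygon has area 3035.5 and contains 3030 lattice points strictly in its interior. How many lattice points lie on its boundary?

13

Pick's theorem gives A = I + B/2 − 1, so B = 2(A − I + 1) = 2(3035.5 − 3030 + 1) = 13.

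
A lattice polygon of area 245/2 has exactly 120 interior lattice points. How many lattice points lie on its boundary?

Pick's theorem gives A = I + B/2 − 1, so B = 2(A − I + 1) = 2(245/2 − 120 + 1) = 7.

7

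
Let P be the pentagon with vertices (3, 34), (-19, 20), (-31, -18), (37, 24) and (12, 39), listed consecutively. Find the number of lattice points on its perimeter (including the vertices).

The number of boundary lattice points is Σ gcd(|Δx|,|Δy|) = gcd(22,14) + gcd(12,38) + gcd(68,42) + gcd(25,15) + gcd(9,5) = 2+2+2+5+1 = 12.

12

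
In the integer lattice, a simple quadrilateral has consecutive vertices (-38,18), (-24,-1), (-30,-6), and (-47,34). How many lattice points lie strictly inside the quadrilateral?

135

Using the shoelace formula, 2A = |((-38)·(-1) − (-24)·18) + ((-24)·(-6) − (-30)·(-1)) + ((-30)·34 − (-47)·(-6)) + ((-47)·18 − (-38)·34)| = 272, so the area is 136.
Along each edge there are gcd(|Δx|,|Δy|)+1 lattice points, so counting each shared vertex once the boundary has gcd(14,19) + gcd(6,5) + gcd(17,40) + gcd(9,16) = 1+1+1+1 = 4.
By Pick's theorem A = I + B/2 − 1, so I = 136 − 4/2 + 1 = 135.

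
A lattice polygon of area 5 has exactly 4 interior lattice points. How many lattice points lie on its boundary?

4

Pick's theorem gives A = I + B/2 − 1, so B = 2(A − I + 1) = 2(5 − 4 + 1) = 4.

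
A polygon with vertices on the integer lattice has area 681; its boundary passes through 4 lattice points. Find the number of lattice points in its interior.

From Pick's theorem, I = A − B/2 + 1 = 681 − 4/2 + 1 = 680.

680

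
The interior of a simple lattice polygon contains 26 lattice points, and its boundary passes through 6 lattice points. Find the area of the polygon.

28

Pick's theorem states A = I + B/2 − 1, so A = 26 + 6/2 − 1 = 28.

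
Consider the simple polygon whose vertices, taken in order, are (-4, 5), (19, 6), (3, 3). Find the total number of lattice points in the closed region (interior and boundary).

29

By the shoelace formula, twice the signed area is |[(-4)·6 − 19·5] + [19·3 − 3·6] + [3·5 − (-4)·3]| = 53, so the area is 53/2.
Along each edge there are gcd(|Δx|,|Δy|)+1 lattice points, so counting each shared vertex once the boundary has gcd(23,1) + gcd(16,3) + gcd(7,2) = 1+1+1 = 3.
Pick's theorem gives I = A − B/2 + 1 = 53/2 − 3/2 + 1 = 26, so the closed region contains I + B = 26 + 3 = 29 lattice points.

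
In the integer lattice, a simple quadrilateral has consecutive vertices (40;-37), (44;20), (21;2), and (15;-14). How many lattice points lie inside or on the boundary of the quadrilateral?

The shoelace formula gives twice the area as |[40·20 − 44·(-37)] + [44·2 − 21·20] + [21·(-14) − 15·2] + [15·(-37) − 40·(-14)]| = 1777, so the area is 888.5.
Along each edge there are gcd(|Δx|,|Δy|)+1 lattice points, so counting each shared vertex once the boundary has gcd(4,57) + gcd(23,18) + gcd(6,16) + gcd(25,23) = 1+1+2+1 = 5.
Pick's theorem gives I = A − B/2 + 1 = 888.5 − 5/2 + 1 = 887, so the closed region contains I + B = 887 + 5 = 892 lattice points.

892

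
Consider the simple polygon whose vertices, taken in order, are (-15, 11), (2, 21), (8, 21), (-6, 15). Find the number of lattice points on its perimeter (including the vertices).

The number of boundary lattice points is Σ gcd(|Δx|,|Δy|) = gcd(17,10) + gcd(6,0) + gcd(14,6) + gcd(9,4) = 1+6+2+1 = 10.

10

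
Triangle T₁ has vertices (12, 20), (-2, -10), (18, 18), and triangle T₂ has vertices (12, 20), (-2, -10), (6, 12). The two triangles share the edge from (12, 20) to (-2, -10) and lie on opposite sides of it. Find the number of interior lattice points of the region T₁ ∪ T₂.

The union is the simple quadrilateral with vertices (12, 20), (18, 18), (-2, -10), (6, 12) in order.
Using the shoelace formula, 2A = |(12·18 − 18·20) + (18·(-10) − (-2)·18) + ((-2)·12 − 6·(-10)) + (6·20 − 12·12)| = 276, so the area is 138.
Summing gcd(|Δx|,|Δy|) over the edges gives the boundary count: gcd(6,2) + gcd(20,28) + gcd(8,22) + gcd(6,8) = 2+4+2+2 = 10.
By Pick's theorem I = A − B/2 + 1 = 138 − 10/2 + 1 = 134.

134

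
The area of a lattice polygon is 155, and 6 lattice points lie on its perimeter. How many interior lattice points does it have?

From Pick's theorem, I = A − B/2 + 1 = 155 − 6/2 + 1 = 153.

153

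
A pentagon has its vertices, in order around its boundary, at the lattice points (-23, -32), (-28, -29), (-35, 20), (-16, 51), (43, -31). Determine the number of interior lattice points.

3523

Using the shoelace formula, 2A = |[(-23)·(-29) − (-28)·(-32)] + [(-28)·20 − (-35)·(-29)] + [(-35)·51 − (-16)·20] + [(-16)·(-31) − 43·51] + [43·(-32) − (-23)·(-31)]| = 7055, so the area is 3527.5.
Summing gcd(|Δx|,|Δy|) over the edges gives the boundary count: gcd(5,3) + gcd(7,49) + gcd(19,31) + gcd(59,82) + gcd(66,1) = 1+7+1+1+1 = 11.
Pick's theorem gives I = A − B/2 + 1 = 3527.5 − 11/2 + 1 = 3523.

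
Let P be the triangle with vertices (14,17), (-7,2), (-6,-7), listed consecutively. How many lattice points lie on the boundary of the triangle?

Summing gcd(|Δx|,|Δy|) over the edges gives the boundary count: gcd(21,15) + gcd(1,9) + gcd(20,24) = 3+1+4 = 8.

8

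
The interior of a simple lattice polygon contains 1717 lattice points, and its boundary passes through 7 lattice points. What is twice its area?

3439

By Pick's theorem, A = I + B/2 − 1 = 1717 + 7/2 − 1 = 3439/2.
Hence 2A = 3439.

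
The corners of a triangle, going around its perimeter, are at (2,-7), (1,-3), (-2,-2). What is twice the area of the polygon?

Using the shoelace formula, 2A = |[2·(-3) − 1·(-7)] + [1·(-2) − (-2)·(-3)] + [(-2)·(-7) − 2·(-2)]| = 11, so the area is 11/2.

11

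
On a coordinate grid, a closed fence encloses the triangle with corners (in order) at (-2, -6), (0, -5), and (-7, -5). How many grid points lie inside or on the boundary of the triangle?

9

Using the shoelace formula, 2A = |[(-2)·(-5) − 0·(-6)] + [0·(-5) − (-7)·(-5)] + [(-7)·(-6) − (-2)·(-5)]| = 7, so the area is 3.5.
Along each edge there are gcd(|Δx|,|Δy|)+1 lattice points, so counting each shared vertex once the boundary has gcd(2,1) + gcd(7,0) + gcd(5,1) = 1+7+1 = 9.
Pick's theorem gives I = A − B/2 + 1 = 3.5 − 9/2 + 1 = 0, so the closed region contains I + B = 0 + 9 = 9 lattice points.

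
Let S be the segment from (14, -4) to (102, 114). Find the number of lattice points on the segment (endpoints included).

The number of lattice points on a segment between lattice points is gcd(|Δx|,|Δy|) + 1 = gcd(88,118) + 1 = 2 + 1 = 3.

3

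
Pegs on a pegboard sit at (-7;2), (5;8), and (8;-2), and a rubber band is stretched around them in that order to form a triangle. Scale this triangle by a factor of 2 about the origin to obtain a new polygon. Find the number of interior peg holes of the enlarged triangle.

The shoelace formula gives twice the area as |[(-7)·8 − 5·2] + [5·(-2) − 8·8] + [8·2 − (-7)·(-2)]| = 138, so the area is 69.
Summing gcd(|Δx|,|Δy|) over the edges gives the boundary count: gcd(12,6) + gcd(3,10) + gcd(15,4) = 6+1+1 = 8.
Scaling by 2 multiplies the area by 2² = 4 (so the new area is 276) and multiplies the boundary lattice-point count by 2, giving 16.
By Pick's theorem, the interior count of the dilated polygon is 276 − 16/2 + 1 = 269.

269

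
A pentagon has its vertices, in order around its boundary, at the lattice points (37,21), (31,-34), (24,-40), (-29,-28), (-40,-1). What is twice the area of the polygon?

6059

By the shoelace formula, twice the signed area is |(37·(-34) − 31·21) + (31·(-40) − 24·(-34)) + (24·(-28) − (-29)·(-40)) + ((-29)·(-1) − (-40)·(-28)) + ((-40)·21 − 37·(-1))| = 6059, so the area is 3029.5.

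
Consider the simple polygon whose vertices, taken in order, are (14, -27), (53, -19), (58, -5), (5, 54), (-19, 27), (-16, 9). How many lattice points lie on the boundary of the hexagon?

15

Summing gcd(|Δx|,|Δy|) over the edges gives the boundary count: gcd(39,8) + gcd(5,14) + gcd(53,59) + gcd(24,27) + gcd(3,18) + gcd(30,36) = 1+1+1+3+3+6 = 15.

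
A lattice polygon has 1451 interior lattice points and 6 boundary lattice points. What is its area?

By Pick's theorem, A = I + B/2 − 1 = 1451 + 6/2 − 1 = 1453.

1453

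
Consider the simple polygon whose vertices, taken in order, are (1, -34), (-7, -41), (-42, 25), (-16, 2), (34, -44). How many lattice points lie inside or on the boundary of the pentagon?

The shoelace formula gives twice the area as |(1·(-41) − (-7)·(-34)) + ((-7)·25 − (-42)·(-41)) + ((-42)·2 − (-16)·25) + ((-16)·(-44) − 34·2) + (34·(-34) − 1·(-44))| = 2336, so the area is 1168.
The number of boundary lattice points is Σ gcd(|Δx|,|Δy|) = gcd(8,7) + gcd(35,66) + gcd(26,23) + gcd(50,46) + gcd(33,10) = 1+1+1+2+1 = 6.
Pick's theorem gives I = A − B/2 + 1 = 1168 − 6/2 + 1 = 1166, so the closed region contains I + B = 1166 + 6 = 1172 lattice points.

1172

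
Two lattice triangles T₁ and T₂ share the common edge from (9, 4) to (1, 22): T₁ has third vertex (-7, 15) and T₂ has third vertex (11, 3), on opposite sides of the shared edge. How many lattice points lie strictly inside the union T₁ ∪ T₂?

The union is the simple quadrilateral with vertices (9, 4), (-7, 15), (1, 22), (11, 3) in order.
By the shoelace formula, twice the signed area is |[9·15 − (-7)·4] + [(-7)·22 − 1·15] + [1·3 − 11·22] + [11·4 − 9·3]| = 228, so the area is 114.
Summing gcd(|Δx|,|Δy|) over the edges gives the boundary count: gcd(16,11) + gcd(8,7) + gcd(10,19) + gcd(2,1) = 1+1+1+1 = 4.
By Pick's theorem I = A − B/2 + 1 = 114 − 4/2 + 1 = 113.

113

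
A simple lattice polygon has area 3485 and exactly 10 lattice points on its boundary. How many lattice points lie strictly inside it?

3481

Pick's theorem A = I + B/2 − 1 rearranges to I = A − B/2 + 1 = 3485 − 10/2 + 1 = 3481.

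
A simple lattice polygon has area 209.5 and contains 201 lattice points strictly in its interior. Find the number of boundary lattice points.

Pick's theorem gives A = I + B/2 − 1, so B = 2(A − I + 1) = 2(209.5 − 201 + 1) = 19.

19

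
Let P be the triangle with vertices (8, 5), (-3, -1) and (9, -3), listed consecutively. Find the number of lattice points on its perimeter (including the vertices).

Along each edge there are gcd(|Δx|,|Δy|)+1 lattice points, so counting each shared vertex once the boundary has gcd(11,6) + gcd(12,2) + gcd(1,8) = 1+2+1 = 4.

4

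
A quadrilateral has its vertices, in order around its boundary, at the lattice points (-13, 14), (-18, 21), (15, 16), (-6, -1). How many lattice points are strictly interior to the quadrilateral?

319

The shoelace formula gives twice the area as |[(-13)·21 − (-18)·14] + [(-18)·16 − 15·21] + [15·(-1) − (-6)·16] + [(-6)·14 − (-13)·(-1)]| = 640, so the area is 320.
Along each edge there are gcd(|Δx|,|Δy|)+1 lattice points, so counting each shared vertex once the boundary has gcd(5,7) + gcd(33,5) + gcd(21,17) + gcd(7,15) = 1+1+1+1 = 4.
By Pick's theorem A = I + B/2 − 1, so I = 320 − 4/2 + 1 = 319.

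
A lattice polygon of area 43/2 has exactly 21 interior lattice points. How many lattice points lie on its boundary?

3

Pick's theorem gives A = I + B/2 − 1, so B = 2(A − I + 1) = 2(43/2 − 21 + 1) = 3.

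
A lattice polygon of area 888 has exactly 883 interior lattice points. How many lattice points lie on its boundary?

Pick's theorem gives A = I + B/2 − 1, so B = 2(A − I + 1) = 2(888 − 883 + 1) = 12.

12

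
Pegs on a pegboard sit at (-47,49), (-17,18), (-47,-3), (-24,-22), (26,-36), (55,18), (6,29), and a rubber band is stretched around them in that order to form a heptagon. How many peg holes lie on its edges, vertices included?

10

Along each edge there are gcd(|Δx|,|Δy|)+1 lattice points, so counting each shared vertex once the boundary has gcd(30,31) + gcd(30,21) + gcd(23,19) + gcd(50,14) + gcd(29,54) + gcd(49,11) + gcd(53,20) = 1+3+1+2+1+1+1 = 10.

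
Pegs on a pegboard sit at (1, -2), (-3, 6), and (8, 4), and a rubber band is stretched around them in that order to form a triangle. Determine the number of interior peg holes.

The shoelace formula gives twice the area as |[1·6 − (-3)·(-2)] + [(-3)·4 − 8·6] + [8·(-2) − 1·4]| = 80, so the area is 40.
Summing gcd(|Δx|,|Δy|) over the edges gives the boundary count: gcd(4,8) + gcd(11,2) + gcd(7,6) = 4+1+1 = 6.
By Pick's theorem A = I + B/2 − 1, so I = 40 − 6/2 + 1 = 38.

38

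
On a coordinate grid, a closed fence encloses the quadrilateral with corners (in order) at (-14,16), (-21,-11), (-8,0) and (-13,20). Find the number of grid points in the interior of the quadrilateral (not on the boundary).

154

The shoelace formula gives twice the area as |[(-14)·(-11) − (-21)·16] + [(-21)·0 − (-8)·(-11)] + [(-8)·20 − (-13)·0] + [(-13)·16 − (-14)·20]| = 314, so the area is 157.
The number of boundary lattice points is Σ gcd(|Δx|,|Δy|) = gcd(7,27) + gcd(13,11) + gcd(5,20) + gcd(1,4) = 1+1+5+1 = 8.
Pick's theorem gives I = A − B/2 + 1 = 157 − 8/2 + 1 = 154.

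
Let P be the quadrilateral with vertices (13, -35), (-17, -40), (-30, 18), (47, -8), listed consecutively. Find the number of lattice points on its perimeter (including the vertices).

The number of boundary lattice points is Σ gcd(|Δx|,|Δy|) = gcd(30,5) + gcd(13,58) + gcd(77,26) + gcd(34,27) = 5+1+1+1 = 8.

8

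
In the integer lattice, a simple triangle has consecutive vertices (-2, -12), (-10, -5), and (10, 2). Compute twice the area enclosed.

By the shoelace formula, twice the signed area is |[(-2)·(-5) − (-10)·(-12)] + [(-10)·2 − 10·(-5)] + [10·(-12) − (-2)·2]| = 196, so the area is 98.

196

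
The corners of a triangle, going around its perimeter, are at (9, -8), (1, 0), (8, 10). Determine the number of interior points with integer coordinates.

The shoelace formula gives twice the area as |[9·0 − 1·(-8)] + [1·10 − 8·0] + [8·(-8) − 9·10]| = 136, so the area is 68.
Summing gcd(|Δx|,|Δy|) over the edges gives the boundary count: gcd(8,8) + gcd(7,10) + gcd(1,18) = 8+1+1 = 10.
By Pick's theorem A = I + B/2 − 1, so I = 68 − 10/2 + 1 = 64.

64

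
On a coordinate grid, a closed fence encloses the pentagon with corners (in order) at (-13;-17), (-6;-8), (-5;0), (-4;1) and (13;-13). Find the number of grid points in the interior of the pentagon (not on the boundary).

Using the shoelace formula, 2A = |[(-13)·(-8) − (-6)·(-17)] + [(-6)·0 − (-5)·(-8)] + [(-5)·1 − (-4)·0] + [(-4)·(-13) − 13·1] + [13·(-17) − (-13)·(-13)]| = 394, so the area is 197.
Summing gcd(|Δx|,|Δy|) over the edges gives the boundary count: gcd(7,9) + gcd(1,8) + gcd(1,1) + gcd(17,14) + gcd(26,4) = 1+1+1+1+2 = 6.
By Pick's theorem A = I + B/2 − 1, so I = 197 − 6/2 + 1 = 195.

195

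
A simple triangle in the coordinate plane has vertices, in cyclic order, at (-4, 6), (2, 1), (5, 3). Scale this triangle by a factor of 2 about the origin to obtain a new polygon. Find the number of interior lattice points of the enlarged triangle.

50

The shoelace formula gives twice the area as |((-4)·1 − 2·6) + (2·3 − 5·1) + (5·6 − (-4)·3)| = 27, so the area is 13.5.
Summing gcd(|Δx|,|Δy|) over the edges gives the boundary count: gcd(6,5) + gcd(3,2) + gcd(9,3) = 1+1+3 = 5.
Scaling by 2 multiplies the area by 2² = 4 (so the new area is 54) and multiplies the boundary lattice-point count by 2, giving 10.
By Pick's theorem, the interior count of the dilated polygon is 54 − 10/2 + 1 = 50.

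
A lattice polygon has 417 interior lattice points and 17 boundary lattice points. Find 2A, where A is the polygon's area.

849

By Pick's theorem, A = I + B/2 − 1 = 417 + 17/2 − 1 = 849/2.
Hence 2A = 849.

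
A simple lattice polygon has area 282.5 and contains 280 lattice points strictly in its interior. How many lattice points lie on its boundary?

7

Pick's theorem gives A = I + B/2 − 1, so B = 2(A − I + 1) = 2(282.5 − 280 + 1) = 7.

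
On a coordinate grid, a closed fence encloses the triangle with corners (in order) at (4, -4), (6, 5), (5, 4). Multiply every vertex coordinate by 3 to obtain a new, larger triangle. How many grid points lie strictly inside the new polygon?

By the shoelace formula, twice the signed area is |[4·5 − 6·(-4)] + [6·4 − 5·5] + [5·(-4) − 4·4]| = 7, so the area is 7/2.
The number of boundary lattice points is Σ gcd(|Δx|,|Δy|) = gcd(2,9) + gcd(1,1) + gcd(1,8) = 1+1+1 = 3.
Scaling by 3 multiplies the area by 3² = 9 (so the new area is 31.5) and multiplies the boundary lattice-point count by 3, giving 9.
By Pick's theorem, the interior count of the dilated polygon is 31.5 − 9/2 + 1 = 28.

28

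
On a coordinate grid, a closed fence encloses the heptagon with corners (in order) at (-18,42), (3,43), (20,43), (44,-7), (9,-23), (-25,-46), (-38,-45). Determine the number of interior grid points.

4304

The shoelace formula gives twice the area as |[(-18)·43 − 3·42] + [3·43 − 20·43] + [20·(-7) − 44·43] + [44·(-23) − 9·(-7)] + [9·(-46) − (-25)·(-23)] + [(-25)·(-45) − (-38)·(-46)] + [(-38)·42 − (-18)·(-45)]| = 8630, so the area is 4315.
Summing gcd(|Δx|,|Δy|) over the edges gives the boundary count: gcd(21,1) + gcd(17,0) + gcd(24,50) + gcd(35,16) + gcd(34,23) + gcd(13,1) + gcd(20,87) = 1+17+2+1+1+1+1 = 24.
Pick's theorem gives I = A − B/2 + 1 = 4315 − 24/2 + 1 = 4304.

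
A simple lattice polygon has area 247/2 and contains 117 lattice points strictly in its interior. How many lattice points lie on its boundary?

Pick's theorem gives A = I + B/2 − 1, so B = 2(A − I + 1) = 2(247/2 − 117 + 1) = 15.

15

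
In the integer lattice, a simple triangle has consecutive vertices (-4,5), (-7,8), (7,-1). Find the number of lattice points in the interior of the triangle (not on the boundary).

6

The shoelace formula gives twice the area as |((-4)·8 − (-7)·5) + ((-7)·(-1) − 7·8) + (7·5 − (-4)·(-1))| = 15, so the area is 15/2.
The number of boundary lattice points is Σ gcd(|Δx|,|Δy|) = gcd(3,3) + gcd(14,9) + gcd(11,6) = 3+1+1 = 5.
Pick's theorem gives I = A − B/2 + 1 = 15/2 − 5/2 + 1 = 6.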